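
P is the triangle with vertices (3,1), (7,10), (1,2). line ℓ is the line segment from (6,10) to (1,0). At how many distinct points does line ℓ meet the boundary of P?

2

The segment meets the boundary at (1.8,1.6), (4,6).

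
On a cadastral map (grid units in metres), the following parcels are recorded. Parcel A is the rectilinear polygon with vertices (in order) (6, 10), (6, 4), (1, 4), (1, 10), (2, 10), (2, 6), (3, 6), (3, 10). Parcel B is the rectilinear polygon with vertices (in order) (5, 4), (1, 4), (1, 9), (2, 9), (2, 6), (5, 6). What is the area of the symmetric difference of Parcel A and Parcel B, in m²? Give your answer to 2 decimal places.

|Parcel A| = 26, |Parcel B| = 11, |Parcel A∩Parcel B| = 11.
|Parcel A △ Parcel B| = |Parcel A| + |Parcel B| − 2·|Parcel A∩Parcel B| = 26 + 11 − 22 = 15.00.

15.00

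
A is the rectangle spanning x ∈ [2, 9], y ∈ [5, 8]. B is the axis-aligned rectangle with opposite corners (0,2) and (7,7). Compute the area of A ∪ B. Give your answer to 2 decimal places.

46.00

By inclusion–exclusion:
Individual areas: |A| = 21, |B| = 35.
|A∩B|: x∈[2,7], y∈[5,7] → 5·2 = 10.
|A ∪ B| = 56 − 10 = 46.00.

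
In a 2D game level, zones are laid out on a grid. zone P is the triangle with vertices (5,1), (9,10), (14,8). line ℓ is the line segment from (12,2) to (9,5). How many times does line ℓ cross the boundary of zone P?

1

The segment meets the boundary at (9.5,4.5).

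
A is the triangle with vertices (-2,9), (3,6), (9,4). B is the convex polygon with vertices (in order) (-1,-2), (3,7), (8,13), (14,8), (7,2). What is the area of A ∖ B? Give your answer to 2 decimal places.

|A| = 4, |A∩B| = 2.3435.
|A ∖ B| = |A| − |A∩B| = 4 − 2.3435 = 1.66.

1.66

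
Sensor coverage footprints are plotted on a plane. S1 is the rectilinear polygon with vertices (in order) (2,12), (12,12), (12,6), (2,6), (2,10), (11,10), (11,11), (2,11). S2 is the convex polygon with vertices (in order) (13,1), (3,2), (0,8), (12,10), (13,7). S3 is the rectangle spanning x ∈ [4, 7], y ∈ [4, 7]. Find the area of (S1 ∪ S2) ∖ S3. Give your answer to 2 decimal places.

|S1 ∪ S2| = 105.8333.
|(S1 ∪ S2) ∩ S3| = 9.
|(S1 ∪ S2) ∖ S3| = 105.8333 − 9 = 96.83.

96.83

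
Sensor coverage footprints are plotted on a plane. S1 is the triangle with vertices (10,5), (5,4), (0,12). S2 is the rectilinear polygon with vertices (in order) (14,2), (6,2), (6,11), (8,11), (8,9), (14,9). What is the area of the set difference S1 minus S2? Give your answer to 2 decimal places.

|S1| = 22.5, |S1∩S2| = 7.2.
|S1 ∖ S2| = |S1| − |S1∩S2| = 22.5 − 7.2 = 15.30.

15.30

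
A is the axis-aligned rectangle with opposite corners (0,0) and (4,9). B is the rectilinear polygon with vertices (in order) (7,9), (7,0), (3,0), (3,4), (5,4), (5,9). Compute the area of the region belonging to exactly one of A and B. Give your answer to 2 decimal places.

|A| = 36, |B| = 26, |A∩B| = 4.
|A △ B| = |A| + |B| − 2·|A∩B| = 36 + 26 − 8 = 54.00.

54.00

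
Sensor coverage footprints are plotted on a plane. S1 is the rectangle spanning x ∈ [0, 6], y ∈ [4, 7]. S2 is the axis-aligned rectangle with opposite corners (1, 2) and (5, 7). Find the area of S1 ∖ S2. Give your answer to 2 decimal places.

|S1∩S2|: x∈[1,5], y∈[4,7] → 4·3 = 12.
|S1| = 18.
|S1 ∖ S2| = |S1| − |S1∩S2| = 18 − 12 = 6.00.

6.00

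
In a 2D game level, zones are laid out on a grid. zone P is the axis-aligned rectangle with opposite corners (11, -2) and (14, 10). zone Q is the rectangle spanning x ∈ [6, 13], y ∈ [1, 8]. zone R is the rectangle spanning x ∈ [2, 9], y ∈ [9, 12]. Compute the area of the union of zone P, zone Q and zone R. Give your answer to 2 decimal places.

92.00

By inclusion–exclusion:
Individual areas: |zone P| = 36, |zone Q| = 49, |zone R| = 21.
|zone P∩zone Q|: x∈[11,13], y∈[1,8] → 2·7 = 14.
|zone P∩zone R| = 0 (no overlap).
|zone Q∩zone R| = 0 (no overlap).
|zone P∩zone Q∩zone R| = 0.
|zone P ∪ zone Q ∪ zone R| = 106 − 14 + 0 = 92.00.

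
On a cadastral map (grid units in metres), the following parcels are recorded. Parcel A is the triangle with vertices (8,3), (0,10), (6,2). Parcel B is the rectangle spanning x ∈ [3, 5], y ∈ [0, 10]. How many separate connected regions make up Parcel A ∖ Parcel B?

Parcel A ∖ Parcel B splits into 2 disjoint pieces (area 5.2708, area 2.0625).

2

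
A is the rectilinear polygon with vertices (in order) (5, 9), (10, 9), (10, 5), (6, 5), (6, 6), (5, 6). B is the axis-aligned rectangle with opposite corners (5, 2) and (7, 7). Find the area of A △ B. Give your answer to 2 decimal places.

23.00

|A| = 19, |B| = 10, |A∩B| = 3.
|A △ B| = |A| + |B| − 2·|A∩B| = 19 + 10 − 6 = 23.00.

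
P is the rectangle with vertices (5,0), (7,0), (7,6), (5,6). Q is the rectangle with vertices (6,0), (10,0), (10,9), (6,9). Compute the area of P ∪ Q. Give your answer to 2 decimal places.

42.00

By inclusion–exclusion:
Individual areas: |P| = 12, |Q| = 36.
|P∩Q|: x∈[6,7], y∈[0,6] → 1·6 = 6.
|P ∪ Q| = 48 − 6 = 42.00.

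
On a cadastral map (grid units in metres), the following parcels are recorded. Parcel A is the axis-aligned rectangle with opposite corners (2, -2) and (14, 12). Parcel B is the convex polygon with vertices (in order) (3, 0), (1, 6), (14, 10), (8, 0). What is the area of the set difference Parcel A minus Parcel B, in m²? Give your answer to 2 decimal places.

|Parcel A| = 168, |Parcel A∩Parcel B| = 66.3462.
|Parcel A ∖ Parcel B| = |Parcel A| − |Parcel A∩Parcel B| = 168 − 66.3462 = 101.65.

101.65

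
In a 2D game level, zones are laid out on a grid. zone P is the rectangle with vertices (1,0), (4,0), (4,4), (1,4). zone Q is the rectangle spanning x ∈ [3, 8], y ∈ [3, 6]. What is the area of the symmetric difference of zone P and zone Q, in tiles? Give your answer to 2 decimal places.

|zone P∩zone Q|: x∈[3,4], y∈[3,4] → 1·1 = 1.
|zone P △ zone Q| = |zone P| + |zone Q| − 2·|zone P∩zone Q| = 12 + 15 − 2 = 25.00.

25.00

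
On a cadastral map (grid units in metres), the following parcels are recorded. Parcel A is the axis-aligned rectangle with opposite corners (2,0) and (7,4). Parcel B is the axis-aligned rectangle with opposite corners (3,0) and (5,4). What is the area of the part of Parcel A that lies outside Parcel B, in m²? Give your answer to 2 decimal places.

12.00

|Parcel A∩Parcel B|: x∈[3,5], y∈[0,4] → 2·4 = 8.
|Parcel A| = 20.
|Parcel A ∖ Parcel B| = |Parcel A| − |Parcel A∩Parcel B| = 20 − 8 = 12.00.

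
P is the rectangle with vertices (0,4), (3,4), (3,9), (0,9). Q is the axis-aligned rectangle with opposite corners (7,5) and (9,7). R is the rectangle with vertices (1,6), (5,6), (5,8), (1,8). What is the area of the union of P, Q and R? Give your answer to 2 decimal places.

23.00

By inclusion–exclusion:
Individual areas: |P| = 15, |Q| = 4, |R| = 8.
|P∩Q| = 0 (no overlap).
|P∩R|: x∈[1,3], y∈[6,8] → 2·2 = 4.
|Q∩R| = 0 (no overlap).
|P∩Q∩R| = 0.
|P ∪ Q ∪ R| = 27 − 4 + 0 = 23.00.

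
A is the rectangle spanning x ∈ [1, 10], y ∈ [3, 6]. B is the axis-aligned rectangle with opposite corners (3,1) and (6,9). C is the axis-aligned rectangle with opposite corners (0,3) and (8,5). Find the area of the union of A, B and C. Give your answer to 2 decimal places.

44.00

By inclusion–exclusion:
Individual areas: |A| = 27, |B| = 24, |C| = 16.
|A∩B|: x∈[3,6], y∈[3,6] → 3·3 = 9.
|A∩C|: x∈[1,8], y∈[3,5] → 7·2 = 14.
|B∩C|: x∈[3,6], y∈[3,5] → 3·2 = 6.
|A∩B∩C| = 6.
|A ∪ B ∪ C| = 67 − 29 + 6 = 44.00.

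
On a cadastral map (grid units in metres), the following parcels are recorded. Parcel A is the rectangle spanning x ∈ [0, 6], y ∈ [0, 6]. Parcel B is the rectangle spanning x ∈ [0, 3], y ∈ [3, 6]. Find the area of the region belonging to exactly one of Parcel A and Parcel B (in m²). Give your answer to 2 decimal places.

|Parcel A∩Parcel B|: x∈[0,3], y∈[3,6] → 3·3 = 9.
|Parcel A △ Parcel B| = |Parcel A| + |Parcel B| − 2·|Parcel A∩Parcel B| = 36 + 9 − 18 = 27.00.

27.00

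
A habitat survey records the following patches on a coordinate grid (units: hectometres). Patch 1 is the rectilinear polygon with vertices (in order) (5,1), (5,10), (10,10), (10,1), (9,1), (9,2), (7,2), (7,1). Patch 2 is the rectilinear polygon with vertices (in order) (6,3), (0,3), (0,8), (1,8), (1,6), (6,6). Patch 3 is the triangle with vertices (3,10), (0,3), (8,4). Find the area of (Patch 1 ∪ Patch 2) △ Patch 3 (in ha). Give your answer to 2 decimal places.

51.56

|Patch 1 ∪ Patch 2| = 60.
|(Patch 1 ∪ Patch 2) ∩ Patch 3| = 17.4714.
|(Patch 1 ∪ Patch 2) △ Patch 3| = 60 + 26.5 − 34.9429 = 51.56.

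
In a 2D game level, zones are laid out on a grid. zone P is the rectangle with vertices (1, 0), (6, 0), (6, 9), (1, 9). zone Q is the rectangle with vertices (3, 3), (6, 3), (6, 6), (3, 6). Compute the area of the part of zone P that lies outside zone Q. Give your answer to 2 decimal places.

|zone P∩zone Q|: x∈[3,6], y∈[3,6] → 3·3 = 9.
|zone P| = 45.
|zone P ∖ zone Q| = |zone P| − |zone P∩zone Q| = 45 − 9 = 36.00.

36.00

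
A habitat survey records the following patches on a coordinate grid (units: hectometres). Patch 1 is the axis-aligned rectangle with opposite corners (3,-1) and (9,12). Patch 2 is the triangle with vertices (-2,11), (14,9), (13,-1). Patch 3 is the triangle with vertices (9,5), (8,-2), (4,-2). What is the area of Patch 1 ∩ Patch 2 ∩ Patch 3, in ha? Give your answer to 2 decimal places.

1.28

The intersection is the polygon with vertices (7.727,3.218), (9,5), (8.641,2.487).
By the shoelace formula its area is 1.28.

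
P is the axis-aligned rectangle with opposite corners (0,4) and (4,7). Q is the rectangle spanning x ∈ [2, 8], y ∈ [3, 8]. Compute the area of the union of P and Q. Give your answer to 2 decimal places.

By inclusion–exclusion:
Individual areas: |P| = 12, |Q| = 30.
|P∩Q|: x∈[2,4], y∈[4,7] → 2·3 = 6.
|P ∪ Q| = 42 − 6 = 36.00.

36.00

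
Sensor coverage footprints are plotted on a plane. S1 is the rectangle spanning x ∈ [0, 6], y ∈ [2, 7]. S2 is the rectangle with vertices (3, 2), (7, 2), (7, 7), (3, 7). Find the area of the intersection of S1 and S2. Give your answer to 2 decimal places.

|S1∩S2|: x∈[3,6], y∈[2,7] → 3·5 = 15.

15.00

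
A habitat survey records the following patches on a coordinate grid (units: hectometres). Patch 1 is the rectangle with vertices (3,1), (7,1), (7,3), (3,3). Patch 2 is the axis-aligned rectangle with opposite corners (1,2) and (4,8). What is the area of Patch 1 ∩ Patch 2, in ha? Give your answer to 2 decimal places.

|Patch 1∩Patch 2|: x∈[3,4], y∈[2,3] → 1·1 = 1.

1.00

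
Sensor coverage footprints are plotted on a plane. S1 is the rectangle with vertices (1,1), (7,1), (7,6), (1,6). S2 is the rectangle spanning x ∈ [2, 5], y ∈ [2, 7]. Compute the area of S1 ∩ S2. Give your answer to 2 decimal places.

|S1∩S2|: x∈[2,5], y∈[2,6] → 3·4 = 12.

12.00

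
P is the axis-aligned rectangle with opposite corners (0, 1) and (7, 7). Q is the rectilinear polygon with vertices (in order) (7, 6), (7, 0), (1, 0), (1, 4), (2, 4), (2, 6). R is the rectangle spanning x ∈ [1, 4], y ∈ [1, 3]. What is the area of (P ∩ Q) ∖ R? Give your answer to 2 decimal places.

|P ∩ Q| = 28.
|(P ∩ Q) ∩ R| = 6.
|(P ∩ Q) ∖ R| = 28 − 6 = 22.00.

22.00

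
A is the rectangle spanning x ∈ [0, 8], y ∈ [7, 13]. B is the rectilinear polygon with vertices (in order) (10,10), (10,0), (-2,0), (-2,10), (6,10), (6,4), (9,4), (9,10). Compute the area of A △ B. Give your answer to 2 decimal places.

114.00

|A| = 48, |B| = 102, |A∩B| = 18.
|A △ B| = |A| + |B| − 2·|A∩B| = 48 + 102 − 36 = 114.00.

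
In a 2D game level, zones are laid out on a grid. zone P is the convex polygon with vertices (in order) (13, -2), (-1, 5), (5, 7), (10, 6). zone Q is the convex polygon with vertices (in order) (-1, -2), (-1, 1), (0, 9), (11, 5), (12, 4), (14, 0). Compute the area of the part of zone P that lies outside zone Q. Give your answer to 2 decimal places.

3.56

|zone P| = 53.5, |zone P∩zone Q| = 49.9438.
|zone P ∖ zone Q| = |zone P| − |zone P∩zone Q| = 53.5 − 49.9438 = 3.56.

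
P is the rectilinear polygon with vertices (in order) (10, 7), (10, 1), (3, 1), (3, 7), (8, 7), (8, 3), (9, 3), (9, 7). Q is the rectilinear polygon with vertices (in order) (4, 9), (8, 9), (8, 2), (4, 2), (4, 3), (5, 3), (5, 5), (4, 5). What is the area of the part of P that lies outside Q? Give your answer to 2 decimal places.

|P| = 38, |P∩Q| = 18.
|P ∖ Q| = |P| − |P∩Q| = 38 − 18 = 20.00.

20.00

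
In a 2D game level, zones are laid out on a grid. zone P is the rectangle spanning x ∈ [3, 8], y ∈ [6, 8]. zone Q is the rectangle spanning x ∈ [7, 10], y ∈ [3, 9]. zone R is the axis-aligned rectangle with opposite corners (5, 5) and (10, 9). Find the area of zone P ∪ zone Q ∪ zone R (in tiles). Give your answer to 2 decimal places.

30.00

By inclusion–exclusion:
Individual areas: |zone P| = 10, |zone Q| = 18, |zone R| = 20.
|zone P∩zone Q|: x∈[7,8], y∈[6,8] → 1·2 = 2.
|zone P∩zone R|: x∈[5,8], y∈[6,8] → 3·2 = 6.
|zone Q∩zone R|: x∈[7,10], y∈[5,9] → 3·4 = 12.
|zone P∩zone Q∩zone R| = 2.
|zone P ∪ zone Q ∪ zone R| = 48 − 20 + 2 = 30.00.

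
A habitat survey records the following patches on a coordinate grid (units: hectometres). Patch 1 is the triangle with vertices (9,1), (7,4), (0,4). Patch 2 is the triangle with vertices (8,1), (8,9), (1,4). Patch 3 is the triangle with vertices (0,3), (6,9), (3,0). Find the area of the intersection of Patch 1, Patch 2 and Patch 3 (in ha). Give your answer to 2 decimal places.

2.08

The intersection is the polygon with vertices (1,4), (4.333,4), (3.917,2.75).
By the shoelace formula its area is 2.08.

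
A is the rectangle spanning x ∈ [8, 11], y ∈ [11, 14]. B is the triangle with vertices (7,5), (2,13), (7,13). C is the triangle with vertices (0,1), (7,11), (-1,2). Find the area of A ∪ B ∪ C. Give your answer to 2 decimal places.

36.84

By inclusion–exclusion:
Individual areas: |A| = 9, |B| = 20, |C| = 8.5.
|A∩B| = 0.
|A∩C| = 0.
|B∩C| = 0.6621.
|A∩B∩C| = 0.
|A ∪ B ∪ C| = 37.5 − 0.6621 + 0 = 36.84.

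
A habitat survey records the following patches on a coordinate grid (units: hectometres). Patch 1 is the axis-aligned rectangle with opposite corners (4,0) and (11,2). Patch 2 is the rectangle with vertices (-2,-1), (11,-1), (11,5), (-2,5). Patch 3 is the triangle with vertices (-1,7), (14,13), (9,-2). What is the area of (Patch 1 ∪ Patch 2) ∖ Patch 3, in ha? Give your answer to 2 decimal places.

43.50

|Patch 1 ∪ Patch 2| = 78.
|(Patch 1 ∪ Patch 2) ∩ Patch 3| = 34.5.
|(Patch 1 ∪ Patch 2) ∖ Patch 3| = 78 − 34.5 = 43.50.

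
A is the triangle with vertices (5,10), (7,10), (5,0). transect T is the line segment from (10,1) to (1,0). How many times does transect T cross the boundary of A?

The segment meets the boundary at (5,0.444), (5.091,0.455).

2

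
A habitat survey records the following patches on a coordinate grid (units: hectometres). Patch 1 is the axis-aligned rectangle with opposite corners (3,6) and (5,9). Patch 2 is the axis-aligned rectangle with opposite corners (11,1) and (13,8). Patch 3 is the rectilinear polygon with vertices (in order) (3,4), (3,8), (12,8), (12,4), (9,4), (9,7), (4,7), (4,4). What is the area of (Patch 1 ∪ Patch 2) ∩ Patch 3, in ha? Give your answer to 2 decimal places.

|Patch 1 ∪ Patch 2| = 20.
|(Patch 1 ∪ Patch 2) ∩ Patch 3| = 7.00.

7.00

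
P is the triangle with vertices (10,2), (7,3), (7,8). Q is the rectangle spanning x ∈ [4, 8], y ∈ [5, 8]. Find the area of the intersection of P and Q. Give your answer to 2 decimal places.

The intersection is the polygon with vertices (7,8), (8,6), (8,5), (7,5).
By the shoelace formula its area is 2.00.

2.00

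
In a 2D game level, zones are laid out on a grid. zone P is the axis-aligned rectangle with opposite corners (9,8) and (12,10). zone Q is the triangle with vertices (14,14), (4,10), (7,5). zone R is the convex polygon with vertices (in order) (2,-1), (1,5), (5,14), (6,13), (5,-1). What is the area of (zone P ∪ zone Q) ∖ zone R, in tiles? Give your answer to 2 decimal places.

|zone P ∪ zone Q| = 34.7778.
|(zone P ∪ zone Q) ∩ zone R| = 3.0311.
|(zone P ∪ zone Q) ∖ zone R| = 34.7778 − 3.0311 = 31.75.

31.75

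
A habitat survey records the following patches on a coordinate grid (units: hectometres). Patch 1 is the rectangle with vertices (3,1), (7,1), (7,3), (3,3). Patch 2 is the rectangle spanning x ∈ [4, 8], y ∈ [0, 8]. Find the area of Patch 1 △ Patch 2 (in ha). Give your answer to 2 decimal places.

28.00

|Patch 1∩Patch 2|: x∈[4,7], y∈[1,3] → 3·2 = 6.
|Patch 1 △ Patch 2| = |Patch 1| + |Patch 2| − 2·|Patch 1∩Patch 2| = 8 + 32 − 12 = 28.00.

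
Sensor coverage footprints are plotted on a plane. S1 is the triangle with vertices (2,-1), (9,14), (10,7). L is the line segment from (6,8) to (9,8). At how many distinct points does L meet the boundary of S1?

1

The segment meets the boundary at (6.2,8).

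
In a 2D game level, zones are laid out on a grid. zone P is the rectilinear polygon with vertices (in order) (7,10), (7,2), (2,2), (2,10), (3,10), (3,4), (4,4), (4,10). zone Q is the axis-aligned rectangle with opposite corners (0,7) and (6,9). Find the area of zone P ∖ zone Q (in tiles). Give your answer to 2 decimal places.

|zone P| = 34, |zone P∩zone Q| = 6.
|zone P ∖ zone Q| = |zone P| − |zone P∩zone Q| = 34 − 6 = 28.00.

28.00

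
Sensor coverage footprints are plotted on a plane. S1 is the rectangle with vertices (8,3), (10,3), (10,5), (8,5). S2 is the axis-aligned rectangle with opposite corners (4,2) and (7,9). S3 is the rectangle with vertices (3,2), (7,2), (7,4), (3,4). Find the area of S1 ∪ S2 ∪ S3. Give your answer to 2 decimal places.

By inclusion–exclusion:
Individual areas: |S1| = 4, |S2| = 21, |S3| = 8.
|S1∩S2| = 0 (no overlap).
|S1∩S3| = 0 (no overlap).
|S2∩S3|: x∈[4,7], y∈[2,4] → 3·2 = 6.
|S1∩S2∩S3| = 0.
|S1 ∪ S2 ∪ S3| = 33 − 6 + 0 = 27.00.

27.00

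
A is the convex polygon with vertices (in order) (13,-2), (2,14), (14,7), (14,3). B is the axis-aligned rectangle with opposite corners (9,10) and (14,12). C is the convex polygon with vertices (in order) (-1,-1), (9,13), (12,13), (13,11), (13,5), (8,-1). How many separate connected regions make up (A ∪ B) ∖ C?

3

(A ∪ B) ∖ C splits into 3 disjoint pieces (area 8.9745, area 16.0211, area 2.25).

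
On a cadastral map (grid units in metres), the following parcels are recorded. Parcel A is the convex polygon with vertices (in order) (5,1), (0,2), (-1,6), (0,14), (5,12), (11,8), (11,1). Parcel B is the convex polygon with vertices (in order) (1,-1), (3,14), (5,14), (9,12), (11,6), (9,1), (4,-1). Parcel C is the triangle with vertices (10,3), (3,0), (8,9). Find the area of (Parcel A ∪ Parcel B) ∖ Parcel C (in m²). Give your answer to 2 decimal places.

|Parcel A ∪ Parcel B| = 143.7392.
|(Parcel A ∪ Parcel B) ∩ Parcel C| = 24.
|(Parcel A ∪ Parcel B) ∖ Parcel C| = 143.7392 − 24 = 119.74.

119.74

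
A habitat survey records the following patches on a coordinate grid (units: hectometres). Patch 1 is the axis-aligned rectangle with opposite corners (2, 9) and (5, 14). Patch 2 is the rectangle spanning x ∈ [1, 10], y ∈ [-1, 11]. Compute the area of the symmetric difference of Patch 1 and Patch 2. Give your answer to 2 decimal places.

111.00

|Patch 1∩Patch 2|: x∈[2,5], y∈[9,11] → 3·2 = 6.
|Patch 1 △ Patch 2| = |Patch 1| + |Patch 2| − 2·|Patch 1∩Patch 2| = 15 + 108 − 12 = 111.00.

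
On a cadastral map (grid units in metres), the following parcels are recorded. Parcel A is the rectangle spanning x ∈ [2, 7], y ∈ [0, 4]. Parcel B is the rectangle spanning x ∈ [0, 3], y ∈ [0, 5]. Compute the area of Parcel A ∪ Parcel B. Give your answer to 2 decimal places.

By inclusion–exclusion:
Individual areas: |Parcel A| = 20, |Parcel B| = 15.
|Parcel A∩Parcel B|: x∈[2,3], y∈[0,4] → 1·4 = 4.
|Parcel A ∪ Parcel B| = 35 − 4 = 31.00.

31.00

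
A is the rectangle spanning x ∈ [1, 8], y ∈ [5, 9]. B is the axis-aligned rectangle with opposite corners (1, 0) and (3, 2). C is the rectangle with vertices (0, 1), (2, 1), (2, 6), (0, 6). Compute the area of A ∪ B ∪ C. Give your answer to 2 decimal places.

By inclusion–exclusion:
Individual areas: |A| = 28, |B| = 4, |C| = 10.
|A∩B| = 0 (no overlap).
|A∩C|: x∈[1,2], y∈[5,6] → 1·1 = 1.
|B∩C|: x∈[1,2], y∈[1,2] → 1·1 = 1.
|A∩B∩C| = 0.
|A ∪ B ∪ C| = 42 − 2 + 0 = 40.00.

40.00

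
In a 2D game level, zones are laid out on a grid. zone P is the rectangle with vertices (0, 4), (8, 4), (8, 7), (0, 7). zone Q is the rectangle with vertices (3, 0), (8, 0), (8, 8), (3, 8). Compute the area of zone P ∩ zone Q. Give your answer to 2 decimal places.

15.00

|zone P∩zone Q|: x∈[3,8], y∈[4,7] → 5·3 = 15.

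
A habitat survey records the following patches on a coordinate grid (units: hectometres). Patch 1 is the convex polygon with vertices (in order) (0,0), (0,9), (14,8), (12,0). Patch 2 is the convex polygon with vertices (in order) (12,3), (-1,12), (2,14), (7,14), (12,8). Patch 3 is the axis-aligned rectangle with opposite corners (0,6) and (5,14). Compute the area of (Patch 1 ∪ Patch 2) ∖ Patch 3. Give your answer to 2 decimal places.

|Patch 1 ∪ Patch 2| = 156.2094.
|(Patch 1 ∪ Patch 2) ∩ Patch 3| = 34.378.
|(Patch 1 ∪ Patch 2) ∖ Patch 3| = 156.2094 − 34.378 = 121.83.

121.83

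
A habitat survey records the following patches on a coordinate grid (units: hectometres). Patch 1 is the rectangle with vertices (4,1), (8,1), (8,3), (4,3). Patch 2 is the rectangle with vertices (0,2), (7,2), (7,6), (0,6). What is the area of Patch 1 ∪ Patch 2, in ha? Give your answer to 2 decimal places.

33.00

By inclusion–exclusion:
Individual areas: |Patch 1| = 8, |Patch 2| = 28.
|Patch 1∩Patch 2|: x∈[4,7], y∈[2,3] → 3·1 = 3.
|Patch 1 ∪ Patch 2| = 36 − 3 = 33.00.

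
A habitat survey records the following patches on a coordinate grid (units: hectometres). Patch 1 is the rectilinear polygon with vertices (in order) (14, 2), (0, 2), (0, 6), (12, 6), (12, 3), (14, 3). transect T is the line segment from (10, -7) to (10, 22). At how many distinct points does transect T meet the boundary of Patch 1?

The segment meets the boundary at (10,6), (10,2).

2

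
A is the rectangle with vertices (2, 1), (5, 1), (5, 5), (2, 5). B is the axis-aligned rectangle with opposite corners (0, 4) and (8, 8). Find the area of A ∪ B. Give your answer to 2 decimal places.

41.00

By inclusion–exclusion:
Individual areas: |A| = 12, |B| = 32.
|A∩B|: x∈[2,5], y∈[4,5] → 3·1 = 3.
|A ∪ B| = 44 − 3 = 41.00.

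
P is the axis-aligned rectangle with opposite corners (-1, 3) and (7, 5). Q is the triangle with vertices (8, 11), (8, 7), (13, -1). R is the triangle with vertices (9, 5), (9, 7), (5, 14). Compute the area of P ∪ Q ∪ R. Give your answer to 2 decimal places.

By inclusion–exclusion:
Individual areas: |P| = 16, |Q| = 10, |R| = 4.
|P∩Q| = 0.
|P∩R| = 0.
|Q∩R| = 1.6269.
|P∩Q∩R| = 0.
|P ∪ Q ∪ R| = 30 − 1.6269 + 0 = 28.37.

28.37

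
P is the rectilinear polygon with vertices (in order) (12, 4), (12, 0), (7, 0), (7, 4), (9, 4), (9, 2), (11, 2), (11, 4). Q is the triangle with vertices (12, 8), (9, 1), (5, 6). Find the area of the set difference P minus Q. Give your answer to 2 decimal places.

|P| = 16, |P∩Q| = 3.7143.
|P ∖ Q| = |P| − |P∩Q| = 16 − 3.7143 = 12.29.

12.29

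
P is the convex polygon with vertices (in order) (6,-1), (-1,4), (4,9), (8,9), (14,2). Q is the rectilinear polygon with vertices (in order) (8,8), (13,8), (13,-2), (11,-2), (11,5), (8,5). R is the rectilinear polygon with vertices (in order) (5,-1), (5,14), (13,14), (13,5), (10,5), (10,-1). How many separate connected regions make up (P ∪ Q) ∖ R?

2

(P ∪ Q) ∖ R splits into 2 disjoint pieces (area 30.3571, area 19.0833).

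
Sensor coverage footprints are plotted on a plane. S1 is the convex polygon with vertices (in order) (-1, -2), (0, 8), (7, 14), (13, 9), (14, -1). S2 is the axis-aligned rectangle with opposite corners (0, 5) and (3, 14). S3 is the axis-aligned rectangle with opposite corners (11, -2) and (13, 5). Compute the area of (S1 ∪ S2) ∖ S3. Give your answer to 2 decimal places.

177.38

|S1 ∪ S2| = 189.6429.
|(S1 ∪ S2) ∩ S3| = 12.2667.
|(S1 ∪ S2) ∖ S3| = 189.6429 − 12.2667 = 177.38.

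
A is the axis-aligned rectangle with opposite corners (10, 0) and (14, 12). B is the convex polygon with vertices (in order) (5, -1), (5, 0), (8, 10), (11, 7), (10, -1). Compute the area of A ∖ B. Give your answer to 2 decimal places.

|A| = 48, |A∩B| = 4.4375.
|A ∖ B| = |A| − |A∩B| = 48 − 4.4375 = 43.56.

43.56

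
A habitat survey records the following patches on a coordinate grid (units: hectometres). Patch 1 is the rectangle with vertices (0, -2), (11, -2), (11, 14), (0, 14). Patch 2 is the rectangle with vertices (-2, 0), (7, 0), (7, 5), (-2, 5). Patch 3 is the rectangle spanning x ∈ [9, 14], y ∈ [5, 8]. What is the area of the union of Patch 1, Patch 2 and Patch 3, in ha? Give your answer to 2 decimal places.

195.00

By inclusion–exclusion:
Individual areas: |Patch 1| = 176, |Patch 2| = 45, |Patch 3| = 15.
|Patch 1∩Patch 2|: x∈[0,7], y∈[0,5] → 7·5 = 35.
|Patch 1∩Patch 3|: x∈[9,11], y∈[5,8] → 2·3 = 6.
|Patch 2∩Patch 3| = 0 (no overlap).
|Patch 1∩Patch 2∩Patch 3| = 0.
|Patch 1 ∪ Patch 2 ∪ Patch 3| = 236 − 41 + 0 = 195.00.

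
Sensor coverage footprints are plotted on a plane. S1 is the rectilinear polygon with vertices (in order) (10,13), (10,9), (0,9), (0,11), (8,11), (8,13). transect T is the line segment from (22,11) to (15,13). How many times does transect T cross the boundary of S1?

0

The segment lies entirely outside S1 and never meets its boundary.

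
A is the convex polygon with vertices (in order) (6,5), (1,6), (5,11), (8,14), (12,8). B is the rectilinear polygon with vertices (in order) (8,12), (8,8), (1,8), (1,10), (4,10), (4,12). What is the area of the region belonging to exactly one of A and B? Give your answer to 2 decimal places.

|A| = 49, |B| = 22, |A∩B| = 15.1.
|A △ B| = |A| + |B| − 2·|A∩B| = 49 + 22 − 30.2 = 40.80.

40.80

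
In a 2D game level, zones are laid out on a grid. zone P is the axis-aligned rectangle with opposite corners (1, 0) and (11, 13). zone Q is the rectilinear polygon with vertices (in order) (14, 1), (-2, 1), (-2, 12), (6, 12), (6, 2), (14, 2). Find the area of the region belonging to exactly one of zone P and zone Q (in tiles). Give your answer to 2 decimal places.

|zone P| = 130, |zone Q| = 96, |zone P∩zone Q| = 60.
|zone P △ zone Q| = |zone P| + |zone Q| − 2·|zone P∩zone Q| = 130 + 96 − 120 = 106.00.

106.00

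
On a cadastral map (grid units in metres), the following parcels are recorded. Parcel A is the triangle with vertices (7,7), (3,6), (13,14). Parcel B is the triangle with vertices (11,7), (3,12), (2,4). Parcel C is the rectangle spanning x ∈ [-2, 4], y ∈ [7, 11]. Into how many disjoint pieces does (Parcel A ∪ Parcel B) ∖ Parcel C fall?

(Parcel A ∪ Parcel B) ∖ Parcel C is a single connected region.

1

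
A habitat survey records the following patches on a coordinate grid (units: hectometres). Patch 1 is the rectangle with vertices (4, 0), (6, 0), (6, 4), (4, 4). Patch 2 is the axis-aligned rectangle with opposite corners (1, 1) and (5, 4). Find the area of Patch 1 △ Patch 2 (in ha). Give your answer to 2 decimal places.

|Patch 1∩Patch 2|: x∈[4,5], y∈[1,4] → 1·3 = 3.
|Patch 1 △ Patch 2| = |Patch 1| + |Patch 2| − 2·|Patch 1∩Patch 2| = 8 + 12 − 6 = 14.00.

14.00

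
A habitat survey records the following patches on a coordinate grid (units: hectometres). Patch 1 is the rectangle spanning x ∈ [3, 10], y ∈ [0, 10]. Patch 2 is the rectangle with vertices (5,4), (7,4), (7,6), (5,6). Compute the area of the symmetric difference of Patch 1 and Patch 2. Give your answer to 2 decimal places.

66.00

|Patch 1∩Patch 2|: x∈[5,7], y∈[4,6] → 2·2 = 4.
|Patch 1 △ Patch 2| = |Patch 1| + |Patch 2| − 2·|Patch 1∩Patch 2| = 70 + 4 − 8 = 66.00.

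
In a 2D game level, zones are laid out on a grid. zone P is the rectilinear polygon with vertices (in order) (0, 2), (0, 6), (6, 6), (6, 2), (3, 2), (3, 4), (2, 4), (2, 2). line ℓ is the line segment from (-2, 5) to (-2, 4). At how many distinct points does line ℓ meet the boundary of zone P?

0

The segment lies entirely outside zone P and never meets its boundary.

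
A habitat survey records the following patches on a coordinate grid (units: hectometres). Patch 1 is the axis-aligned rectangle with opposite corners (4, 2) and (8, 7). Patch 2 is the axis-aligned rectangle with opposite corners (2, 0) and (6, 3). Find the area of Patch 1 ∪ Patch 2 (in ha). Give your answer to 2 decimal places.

By inclusion–exclusion:
Individual areas: |Patch 1| = 20, |Patch 2| = 12.
|Patch 1∩Patch 2|: x∈[4,6], y∈[2,3] → 2·1 = 2.
|Patch 1 ∪ Patch 2| = 32 − 2 = 30.00.

30.00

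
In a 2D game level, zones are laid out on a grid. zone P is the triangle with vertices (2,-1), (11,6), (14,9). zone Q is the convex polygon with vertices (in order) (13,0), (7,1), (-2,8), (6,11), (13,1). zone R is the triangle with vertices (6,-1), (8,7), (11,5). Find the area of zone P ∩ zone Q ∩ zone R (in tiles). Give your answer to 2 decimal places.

The intersection is the polygon with vertices (9.832,5.526), (10.029,5.245), (6.965,2.862), (7.053,3.211).
By the shoelace formula its area is 1.05.

1.05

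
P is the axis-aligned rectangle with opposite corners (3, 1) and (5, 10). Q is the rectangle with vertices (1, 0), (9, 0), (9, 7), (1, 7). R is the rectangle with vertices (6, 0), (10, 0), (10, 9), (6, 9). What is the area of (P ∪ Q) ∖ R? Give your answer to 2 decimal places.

|P ∪ Q| = 62.
|(P ∪ Q) ∩ R| = 21.
|(P ∪ Q) ∖ R| = 62 − 21 = 41.00.

41.00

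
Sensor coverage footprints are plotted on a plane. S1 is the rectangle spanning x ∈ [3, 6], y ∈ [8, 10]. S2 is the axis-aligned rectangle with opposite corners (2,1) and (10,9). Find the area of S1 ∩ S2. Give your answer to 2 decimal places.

|S1∩S2|: x∈[3,6], y∈[8,9] → 3·1 = 3.

3.00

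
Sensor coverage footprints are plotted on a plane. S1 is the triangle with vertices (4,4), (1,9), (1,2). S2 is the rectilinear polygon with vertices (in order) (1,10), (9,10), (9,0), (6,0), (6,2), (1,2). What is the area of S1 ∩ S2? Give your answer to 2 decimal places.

10.50

The intersection is the polygon with vertices (4,4), (1,2), (1,9).
By the shoelace formula its area is 10.50.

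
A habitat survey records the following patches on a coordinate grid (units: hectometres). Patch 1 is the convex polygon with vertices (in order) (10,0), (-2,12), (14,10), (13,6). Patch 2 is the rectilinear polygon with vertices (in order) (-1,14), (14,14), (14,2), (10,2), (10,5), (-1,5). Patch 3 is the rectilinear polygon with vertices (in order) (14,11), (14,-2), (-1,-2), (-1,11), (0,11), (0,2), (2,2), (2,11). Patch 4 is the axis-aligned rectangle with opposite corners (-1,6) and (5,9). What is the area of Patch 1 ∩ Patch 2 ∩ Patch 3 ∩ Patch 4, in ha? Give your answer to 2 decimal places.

7.00

The intersection is the polygon with vertices (2,8), (2,9), (5,9), (5,6), (4,6).
By the shoelace formula its area is 7.00.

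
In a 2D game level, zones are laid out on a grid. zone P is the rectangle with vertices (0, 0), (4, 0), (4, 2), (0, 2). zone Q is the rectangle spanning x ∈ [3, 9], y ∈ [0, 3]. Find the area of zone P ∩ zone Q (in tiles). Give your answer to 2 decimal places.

2.00

|zone P∩zone Q|: x∈[3,4], y∈[0,2] → 1·2 = 2.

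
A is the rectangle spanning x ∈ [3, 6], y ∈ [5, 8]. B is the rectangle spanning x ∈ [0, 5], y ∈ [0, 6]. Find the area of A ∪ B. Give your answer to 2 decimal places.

37.00

By inclusion–exclusion:
Individual areas: |A| = 9, |B| = 30.
|A∩B|: x∈[3,5], y∈[5,6] → 2·1 = 2.
|A ∪ B| = 39 − 2 = 37.00.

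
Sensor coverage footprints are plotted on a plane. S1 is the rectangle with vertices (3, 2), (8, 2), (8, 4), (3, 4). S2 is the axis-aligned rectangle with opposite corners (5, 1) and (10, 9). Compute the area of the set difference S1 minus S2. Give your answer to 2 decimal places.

|S1∩S2|: x∈[5,8], y∈[2,4] → 3·2 = 6.
|S1| = 10.
|S1 ∖ S2| = |S1| − |S1∩S2| = 10 − 6 = 4.00.

4.00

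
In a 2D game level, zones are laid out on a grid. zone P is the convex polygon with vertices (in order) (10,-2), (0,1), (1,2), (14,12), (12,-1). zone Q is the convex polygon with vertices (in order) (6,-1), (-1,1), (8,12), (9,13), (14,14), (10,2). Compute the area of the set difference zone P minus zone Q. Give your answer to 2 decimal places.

|zone P| = 89.5, |zone P∩zone Q| = 58.7775.
|zone P ∖ zone Q| = |zone P| − |zone P∩zone Q| = 89.5 − 58.7775 = 30.72.

30.72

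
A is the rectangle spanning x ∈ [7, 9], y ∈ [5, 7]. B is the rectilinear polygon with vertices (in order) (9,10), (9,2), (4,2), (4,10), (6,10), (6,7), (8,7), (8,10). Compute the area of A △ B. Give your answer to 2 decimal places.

|A| = 4, |B| = 34, |A∩B| = 4.
|A △ B| = |A| + |B| − 2·|A∩B| = 4 + 34 − 8 = 30.00.

30.00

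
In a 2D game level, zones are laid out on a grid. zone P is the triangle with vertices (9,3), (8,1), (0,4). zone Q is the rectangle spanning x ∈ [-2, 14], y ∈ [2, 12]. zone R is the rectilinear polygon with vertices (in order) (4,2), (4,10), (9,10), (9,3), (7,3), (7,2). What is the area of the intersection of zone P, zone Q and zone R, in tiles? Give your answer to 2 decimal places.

4.06

The intersection is the polygon with vertices (5.333,2), (4,2.5), (4,3.556), (9,3), (7,3), (7,2).
By the shoelace formula its area is 4.06.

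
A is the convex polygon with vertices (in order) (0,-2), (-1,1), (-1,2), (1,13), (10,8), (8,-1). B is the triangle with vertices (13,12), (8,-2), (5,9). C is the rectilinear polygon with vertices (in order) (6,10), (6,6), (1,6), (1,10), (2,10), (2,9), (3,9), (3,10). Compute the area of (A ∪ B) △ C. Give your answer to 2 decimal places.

|A ∪ B| = 135.8856.
|(A ∪ B) ∩ C| = 19.
|(A ∪ B) △ C| = 135.8856 + 19 − 38 = 116.89.

116.89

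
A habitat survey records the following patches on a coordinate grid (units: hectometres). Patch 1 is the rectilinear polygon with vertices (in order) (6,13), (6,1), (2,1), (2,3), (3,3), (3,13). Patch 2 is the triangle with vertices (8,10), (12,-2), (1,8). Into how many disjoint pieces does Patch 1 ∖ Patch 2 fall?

Patch 1 ∖ Patch 2 splits into 2 disjoint pieces (area 12, area 13.4545).

2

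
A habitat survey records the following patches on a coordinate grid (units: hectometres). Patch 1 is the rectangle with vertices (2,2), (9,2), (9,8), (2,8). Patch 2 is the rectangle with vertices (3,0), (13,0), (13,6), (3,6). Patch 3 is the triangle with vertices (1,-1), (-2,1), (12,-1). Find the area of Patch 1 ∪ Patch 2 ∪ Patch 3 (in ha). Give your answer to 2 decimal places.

By inclusion–exclusion:
Individual areas: |Patch 1| = 42, |Patch 2| = 60, |Patch 3| = 11.
|Patch 1∩Patch 2|: x∈[3,9], y∈[2,6] → 6·4 = 24.
|Patch 1∩Patch 3| = 0.
|Patch 2∩Patch 3| = 0.2857.
|Patch 1∩Patch 2∩Patch 3| = 0.
|Patch 1 ∪ Patch 2 ∪ Patch 3| = 113 − 24.2857 + 0 = 88.71.

88.71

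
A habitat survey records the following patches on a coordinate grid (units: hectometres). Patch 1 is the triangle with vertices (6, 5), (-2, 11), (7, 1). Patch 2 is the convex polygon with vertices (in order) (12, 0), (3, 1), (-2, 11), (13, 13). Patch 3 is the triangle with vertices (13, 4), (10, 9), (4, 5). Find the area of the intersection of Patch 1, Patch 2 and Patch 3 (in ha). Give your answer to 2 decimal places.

The intersection is the polygon with vertices (6.057,4.771), (4,5), (5.059,5.706), (6,5).
By the shoelace formula its area is 0.93.

0.93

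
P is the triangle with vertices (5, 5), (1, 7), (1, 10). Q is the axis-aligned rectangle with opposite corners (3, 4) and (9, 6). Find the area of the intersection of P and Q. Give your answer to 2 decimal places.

The intersection is the polygon with vertices (3,6), (4.2,6), (5,5).
By the shoelace formula its area is 0.60.

0.60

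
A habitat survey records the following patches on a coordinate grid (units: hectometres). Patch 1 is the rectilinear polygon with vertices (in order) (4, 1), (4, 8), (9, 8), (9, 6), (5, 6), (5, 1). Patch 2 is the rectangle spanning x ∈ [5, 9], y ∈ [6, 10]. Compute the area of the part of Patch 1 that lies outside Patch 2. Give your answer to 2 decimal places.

|Patch 1| = 15, |Patch 1∩Patch 2| = 8.
|Patch 1 ∖ Patch 2| = |Patch 1| − |Patch 1∩Patch 2| = 15 − 8 = 7.00.

7.00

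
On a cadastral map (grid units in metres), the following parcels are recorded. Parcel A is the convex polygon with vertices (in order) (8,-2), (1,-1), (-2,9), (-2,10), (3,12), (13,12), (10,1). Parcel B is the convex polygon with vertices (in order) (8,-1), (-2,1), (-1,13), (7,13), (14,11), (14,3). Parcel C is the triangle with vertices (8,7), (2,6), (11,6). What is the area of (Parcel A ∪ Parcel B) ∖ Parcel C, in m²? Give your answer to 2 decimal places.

196.05

|Parcel A ∪ Parcel B| = 200.5455.
|(Parcel A ∪ Parcel B) ∩ Parcel C| = 4.5.
|(Parcel A ∪ Parcel B) ∖ Parcel C| = 200.5455 − 4.5 = 196.05.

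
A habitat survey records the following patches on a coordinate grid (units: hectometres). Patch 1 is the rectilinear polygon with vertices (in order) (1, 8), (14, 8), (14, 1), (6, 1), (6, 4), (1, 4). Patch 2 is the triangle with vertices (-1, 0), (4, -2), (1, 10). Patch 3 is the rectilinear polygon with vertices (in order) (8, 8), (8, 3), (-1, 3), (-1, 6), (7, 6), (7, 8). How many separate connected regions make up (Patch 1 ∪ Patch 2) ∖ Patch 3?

3

(Patch 1 ∪ Patch 2) ∖ Patch 3 splits into 3 disjoint pieces (area 46, area 15.975, area 14.1).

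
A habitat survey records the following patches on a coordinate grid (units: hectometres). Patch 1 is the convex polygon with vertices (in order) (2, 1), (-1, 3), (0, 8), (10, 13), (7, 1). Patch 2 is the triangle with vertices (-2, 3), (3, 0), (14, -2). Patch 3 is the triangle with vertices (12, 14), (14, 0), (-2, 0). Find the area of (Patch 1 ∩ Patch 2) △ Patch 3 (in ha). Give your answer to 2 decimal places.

110.35

|Patch 1 ∩ Patch 2| = 1.6941.
|(Patch 1 ∩ Patch 2) ∩ Patch 3| = 1.6714.
|(Patch 1 ∩ Patch 2) △ Patch 3| = 1.6941 + 112 − 3.3429 = 110.35.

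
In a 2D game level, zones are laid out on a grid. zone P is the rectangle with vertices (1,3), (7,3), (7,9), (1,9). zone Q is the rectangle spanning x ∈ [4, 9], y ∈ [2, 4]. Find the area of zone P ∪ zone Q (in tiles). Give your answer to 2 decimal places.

43.00

By inclusion–exclusion:
Individual areas: |zone P| = 36, |zone Q| = 10.
|zone P∩zone Q|: x∈[4,7], y∈[3,4] → 3·1 = 3.
|zone P ∪ zone Q| = 46 − 3 = 43.00.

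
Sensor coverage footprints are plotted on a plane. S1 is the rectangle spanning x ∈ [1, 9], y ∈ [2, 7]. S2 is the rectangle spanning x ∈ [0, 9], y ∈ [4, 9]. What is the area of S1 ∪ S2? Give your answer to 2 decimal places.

61.00

By inclusion–exclusion:
Individual areas: |S1| = 40, |S2| = 45.
|S1∩S2|: x∈[1,9], y∈[4,7] → 8·3 = 24.
|S1 ∪ S2| = 85 − 24 = 61.00.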